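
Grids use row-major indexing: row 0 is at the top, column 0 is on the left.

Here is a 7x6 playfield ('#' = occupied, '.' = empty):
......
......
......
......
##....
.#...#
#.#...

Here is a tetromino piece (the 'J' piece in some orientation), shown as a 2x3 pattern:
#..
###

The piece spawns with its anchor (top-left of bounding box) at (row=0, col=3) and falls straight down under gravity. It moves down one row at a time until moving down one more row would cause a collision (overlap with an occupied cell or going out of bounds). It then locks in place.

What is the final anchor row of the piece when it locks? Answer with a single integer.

Answer: 3

Derivation:
Spawn at (row=0, col=3). Try each row:
  row 0: fits
  row 1: fits
  row 2: fits
  row 3: fits
  row 4: blocked -> lock at row 3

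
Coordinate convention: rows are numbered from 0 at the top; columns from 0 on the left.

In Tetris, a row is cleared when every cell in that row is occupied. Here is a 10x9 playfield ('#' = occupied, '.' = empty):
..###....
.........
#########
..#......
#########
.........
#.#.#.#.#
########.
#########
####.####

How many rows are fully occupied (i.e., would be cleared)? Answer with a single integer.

Answer: 3

Derivation:
Check each row:
  row 0: 6 empty cells -> not full
  row 1: 9 empty cells -> not full
  row 2: 0 empty cells -> FULL (clear)
  row 3: 8 empty cells -> not full
  row 4: 0 empty cells -> FULL (clear)
  row 5: 9 empty cells -> not full
  row 6: 4 empty cells -> not full
  row 7: 1 empty cell -> not full
  row 8: 0 empty cells -> FULL (clear)
  row 9: 1 empty cell -> not full
Total rows cleared: 3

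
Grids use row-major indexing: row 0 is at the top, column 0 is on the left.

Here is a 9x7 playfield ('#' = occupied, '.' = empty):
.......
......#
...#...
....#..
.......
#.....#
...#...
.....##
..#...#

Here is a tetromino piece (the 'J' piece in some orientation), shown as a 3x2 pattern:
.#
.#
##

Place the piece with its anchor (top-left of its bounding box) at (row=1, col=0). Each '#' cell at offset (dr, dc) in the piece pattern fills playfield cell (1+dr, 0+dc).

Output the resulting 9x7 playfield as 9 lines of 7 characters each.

Fill (1+0,0+1) = (1,1)
Fill (1+1,0+1) = (2,1)
Fill (1+2,0+0) = (3,0)
Fill (1+2,0+1) = (3,1)

Answer: .......
.#....#
.#.#...
##..#..
.......
#.....#
...#...
.....##
..#...#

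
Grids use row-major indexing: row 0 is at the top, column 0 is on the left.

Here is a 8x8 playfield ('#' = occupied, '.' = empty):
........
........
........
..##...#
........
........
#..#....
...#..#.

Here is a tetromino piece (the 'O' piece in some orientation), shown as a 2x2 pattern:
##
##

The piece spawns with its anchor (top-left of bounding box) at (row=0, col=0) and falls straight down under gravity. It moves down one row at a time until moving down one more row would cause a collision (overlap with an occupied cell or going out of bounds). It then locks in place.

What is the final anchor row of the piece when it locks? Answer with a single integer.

Answer: 4

Derivation:
Spawn at (row=0, col=0). Try each row:
  row 0: fits
  row 1: fits
  row 2: fits
  row 3: fits
  row 4: fits
  row 5: blocked -> lock at row 4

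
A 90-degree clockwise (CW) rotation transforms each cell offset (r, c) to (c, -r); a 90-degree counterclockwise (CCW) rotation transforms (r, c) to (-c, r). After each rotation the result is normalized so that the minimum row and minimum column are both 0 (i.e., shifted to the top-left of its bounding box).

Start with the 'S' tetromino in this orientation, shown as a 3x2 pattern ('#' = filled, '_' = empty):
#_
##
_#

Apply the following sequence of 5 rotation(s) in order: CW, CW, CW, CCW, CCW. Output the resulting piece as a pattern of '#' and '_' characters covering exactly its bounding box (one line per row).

Answer: _##
##_

Derivation:
Start:
#_
##
_#
After rotation 1 (CW):
_##
##_
After rotation 2 (CW):
#_
##
_#
After rotation 3 (CW):
_##
##_
After rotation 4 (CCW):
#_
##
_#
After rotation 5 (CCW):
_##
##_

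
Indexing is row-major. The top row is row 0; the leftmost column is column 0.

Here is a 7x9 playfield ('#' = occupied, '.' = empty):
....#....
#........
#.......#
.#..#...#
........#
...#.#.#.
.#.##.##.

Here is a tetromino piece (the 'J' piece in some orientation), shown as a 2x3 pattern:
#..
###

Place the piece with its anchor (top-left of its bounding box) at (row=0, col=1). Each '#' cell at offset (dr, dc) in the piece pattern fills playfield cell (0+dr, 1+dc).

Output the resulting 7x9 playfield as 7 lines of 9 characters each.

Fill (0+0,1+0) = (0,1)
Fill (0+1,1+0) = (1,1)
Fill (0+1,1+1) = (1,2)
Fill (0+1,1+2) = (1,3)

Answer: .#..#....
####.....
#.......#
.#..#...#
........#
...#.#.#.
.#.##.##.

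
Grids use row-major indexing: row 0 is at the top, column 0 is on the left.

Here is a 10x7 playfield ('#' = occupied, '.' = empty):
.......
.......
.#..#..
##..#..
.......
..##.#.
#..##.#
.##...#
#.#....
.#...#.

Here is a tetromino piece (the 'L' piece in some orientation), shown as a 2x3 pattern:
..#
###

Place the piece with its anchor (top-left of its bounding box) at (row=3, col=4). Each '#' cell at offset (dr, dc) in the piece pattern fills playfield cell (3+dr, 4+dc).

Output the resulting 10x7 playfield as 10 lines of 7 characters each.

Fill (3+0,4+2) = (3,6)
Fill (3+1,4+0) = (4,4)
Fill (3+1,4+1) = (4,5)
Fill (3+1,4+2) = (4,6)

Answer: .......
.......
.#..#..
##..#.#
....###
..##.#.
#..##.#
.##...#
#.#....
.#...#.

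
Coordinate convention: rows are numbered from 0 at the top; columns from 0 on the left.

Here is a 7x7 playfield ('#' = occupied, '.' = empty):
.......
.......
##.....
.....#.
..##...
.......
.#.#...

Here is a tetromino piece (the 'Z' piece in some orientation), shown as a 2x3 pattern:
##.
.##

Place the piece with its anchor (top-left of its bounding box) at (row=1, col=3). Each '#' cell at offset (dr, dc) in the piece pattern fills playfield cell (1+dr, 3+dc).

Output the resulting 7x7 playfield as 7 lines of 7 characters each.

Fill (1+0,3+0) = (1,3)
Fill (1+0,3+1) = (1,4)
Fill (1+1,3+1) = (2,4)
Fill (1+1,3+2) = (2,5)

Answer: .......
...##..
##..##.
.....#.
..##...
.......
.#.#...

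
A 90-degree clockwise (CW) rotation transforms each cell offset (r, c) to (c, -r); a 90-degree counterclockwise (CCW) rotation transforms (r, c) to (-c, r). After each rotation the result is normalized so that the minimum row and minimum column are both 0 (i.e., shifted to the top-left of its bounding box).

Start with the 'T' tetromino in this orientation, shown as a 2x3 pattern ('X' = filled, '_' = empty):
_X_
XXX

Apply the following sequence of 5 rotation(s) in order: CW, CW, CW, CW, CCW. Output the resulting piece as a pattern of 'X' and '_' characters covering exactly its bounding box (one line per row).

Answer: _X
XX
_X

Derivation:
Start:
_X_
XXX
After rotation 1 (CW):
X_
XX
X_
After rotation 2 (CW):
XXX
_X_
After rotation 3 (CW):
_X
XX
_X
After rotation 4 (CW):
_X_
XXX
After rotation 5 (CCW):
_X
XX
_X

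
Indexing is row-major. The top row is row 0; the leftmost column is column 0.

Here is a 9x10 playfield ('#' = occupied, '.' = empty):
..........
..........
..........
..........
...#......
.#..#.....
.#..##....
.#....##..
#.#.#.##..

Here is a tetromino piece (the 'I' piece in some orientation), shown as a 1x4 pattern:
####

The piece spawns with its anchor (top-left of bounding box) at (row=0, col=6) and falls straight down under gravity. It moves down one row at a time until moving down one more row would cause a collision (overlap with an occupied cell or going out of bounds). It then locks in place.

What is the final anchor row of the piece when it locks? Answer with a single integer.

Spawn at (row=0, col=6). Try each row:
  row 0: fits
  row 1: fits
  row 2: fits
  row 3: fits
  row 4: fits
  row 5: fits
  row 6: fits
  row 7: blocked -> lock at row 6

Answer: 6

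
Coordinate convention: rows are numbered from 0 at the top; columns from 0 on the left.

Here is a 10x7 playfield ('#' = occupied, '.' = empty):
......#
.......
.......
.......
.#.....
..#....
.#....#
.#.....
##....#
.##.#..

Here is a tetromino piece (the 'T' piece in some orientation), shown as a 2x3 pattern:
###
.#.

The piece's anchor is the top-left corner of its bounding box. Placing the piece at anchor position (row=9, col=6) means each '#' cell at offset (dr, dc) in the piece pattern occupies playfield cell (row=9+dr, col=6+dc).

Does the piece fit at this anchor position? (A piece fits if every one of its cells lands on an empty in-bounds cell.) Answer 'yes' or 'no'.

Answer: no

Derivation:
Check each piece cell at anchor (9, 6):
  offset (0,0) -> (9,6): empty -> OK
  offset (0,1) -> (9,7): out of bounds -> FAIL
  offset (0,2) -> (9,8): out of bounds -> FAIL
  offset (1,1) -> (10,7): out of bounds -> FAIL
All cells valid: no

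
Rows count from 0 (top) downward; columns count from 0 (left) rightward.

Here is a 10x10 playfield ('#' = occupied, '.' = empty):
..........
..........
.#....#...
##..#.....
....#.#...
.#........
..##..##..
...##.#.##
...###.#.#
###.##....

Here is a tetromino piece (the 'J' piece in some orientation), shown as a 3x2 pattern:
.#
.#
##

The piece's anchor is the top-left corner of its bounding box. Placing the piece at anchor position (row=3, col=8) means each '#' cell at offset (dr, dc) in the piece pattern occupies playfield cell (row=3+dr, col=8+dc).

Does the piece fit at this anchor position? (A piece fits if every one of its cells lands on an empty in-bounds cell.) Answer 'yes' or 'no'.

Check each piece cell at anchor (3, 8):
  offset (0,1) -> (3,9): empty -> OK
  offset (1,1) -> (4,9): empty -> OK
  offset (2,0) -> (5,8): empty -> OK
  offset (2,1) -> (5,9): empty -> OK
All cells valid: yes

Answer: yes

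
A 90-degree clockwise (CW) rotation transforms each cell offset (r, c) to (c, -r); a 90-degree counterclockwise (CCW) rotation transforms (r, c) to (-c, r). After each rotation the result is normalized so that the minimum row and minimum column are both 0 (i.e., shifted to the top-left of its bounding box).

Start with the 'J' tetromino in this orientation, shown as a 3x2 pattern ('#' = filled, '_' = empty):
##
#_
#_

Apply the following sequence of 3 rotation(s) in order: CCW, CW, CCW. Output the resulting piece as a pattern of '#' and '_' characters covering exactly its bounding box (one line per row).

Answer: #__
###

Derivation:
Start:
##
#_
#_
After rotation 1 (CCW):
#__
###
After rotation 2 (CW):
##
#_
#_
After rotation 3 (CCW):
#__
###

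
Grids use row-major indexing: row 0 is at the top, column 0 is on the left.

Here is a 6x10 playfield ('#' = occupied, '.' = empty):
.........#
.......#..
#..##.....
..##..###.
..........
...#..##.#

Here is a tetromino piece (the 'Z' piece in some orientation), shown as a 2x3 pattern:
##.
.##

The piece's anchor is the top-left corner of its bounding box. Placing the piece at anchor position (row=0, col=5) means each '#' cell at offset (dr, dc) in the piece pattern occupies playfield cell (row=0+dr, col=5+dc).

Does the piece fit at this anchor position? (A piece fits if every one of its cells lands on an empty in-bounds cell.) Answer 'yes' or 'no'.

Check each piece cell at anchor (0, 5):
  offset (0,0) -> (0,5): empty -> OK
  offset (0,1) -> (0,6): empty -> OK
  offset (1,1) -> (1,6): empty -> OK
  offset (1,2) -> (1,7): occupied ('#') -> FAIL
All cells valid: no

Answer: no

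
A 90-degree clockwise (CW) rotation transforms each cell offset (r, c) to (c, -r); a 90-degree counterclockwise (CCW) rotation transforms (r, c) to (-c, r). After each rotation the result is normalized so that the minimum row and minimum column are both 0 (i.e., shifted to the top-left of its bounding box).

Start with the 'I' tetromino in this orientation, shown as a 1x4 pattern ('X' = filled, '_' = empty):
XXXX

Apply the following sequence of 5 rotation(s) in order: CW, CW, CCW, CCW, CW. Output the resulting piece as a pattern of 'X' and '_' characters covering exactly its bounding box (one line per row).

Answer: X
X
X
X

Derivation:
Start:
XXXX
After rotation 1 (CW):
X
X
X
X
After rotation 2 (CW):
XXXX
After rotation 3 (CCW):
X
X
X
X
After rotation 4 (CCW):
XXXX
After rotation 5 (CW):
X
X
X
X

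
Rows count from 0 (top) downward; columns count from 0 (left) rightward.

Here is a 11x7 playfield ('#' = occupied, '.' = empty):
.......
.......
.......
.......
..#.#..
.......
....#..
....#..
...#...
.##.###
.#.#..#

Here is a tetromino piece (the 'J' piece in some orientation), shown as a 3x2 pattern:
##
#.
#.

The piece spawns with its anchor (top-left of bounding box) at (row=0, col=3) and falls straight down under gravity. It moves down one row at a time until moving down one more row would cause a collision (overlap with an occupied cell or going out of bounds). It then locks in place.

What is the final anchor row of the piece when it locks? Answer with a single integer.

Answer: 3

Derivation:
Spawn at (row=0, col=3). Try each row:
  row 0: fits
  row 1: fits
  row 2: fits
  row 3: fits
  row 4: blocked -> lock at row 3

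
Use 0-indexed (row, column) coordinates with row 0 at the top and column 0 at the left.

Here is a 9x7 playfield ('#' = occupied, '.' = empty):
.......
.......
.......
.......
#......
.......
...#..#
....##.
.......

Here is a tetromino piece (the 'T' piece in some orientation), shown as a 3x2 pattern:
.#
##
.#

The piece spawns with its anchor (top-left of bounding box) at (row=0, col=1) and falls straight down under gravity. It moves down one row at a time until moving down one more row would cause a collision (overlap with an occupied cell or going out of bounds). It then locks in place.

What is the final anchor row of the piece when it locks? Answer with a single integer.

Spawn at (row=0, col=1). Try each row:
  row 0: fits
  row 1: fits
  row 2: fits
  row 3: fits
  row 4: fits
  row 5: fits
  row 6: fits
  row 7: blocked -> lock at row 6

Answer: 6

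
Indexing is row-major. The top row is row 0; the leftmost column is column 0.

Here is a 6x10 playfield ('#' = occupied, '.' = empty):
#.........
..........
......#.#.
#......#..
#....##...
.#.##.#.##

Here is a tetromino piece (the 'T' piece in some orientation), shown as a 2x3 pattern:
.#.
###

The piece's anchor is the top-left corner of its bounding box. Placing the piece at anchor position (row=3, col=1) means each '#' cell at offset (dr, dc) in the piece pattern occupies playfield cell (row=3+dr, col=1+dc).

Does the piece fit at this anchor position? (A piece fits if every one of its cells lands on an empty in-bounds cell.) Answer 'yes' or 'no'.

Check each piece cell at anchor (3, 1):
  offset (0,1) -> (3,2): empty -> OK
  offset (1,0) -> (4,1): empty -> OK
  offset (1,1) -> (4,2): empty -> OK
  offset (1,2) -> (4,3): empty -> OK
All cells valid: yes

Answer: yes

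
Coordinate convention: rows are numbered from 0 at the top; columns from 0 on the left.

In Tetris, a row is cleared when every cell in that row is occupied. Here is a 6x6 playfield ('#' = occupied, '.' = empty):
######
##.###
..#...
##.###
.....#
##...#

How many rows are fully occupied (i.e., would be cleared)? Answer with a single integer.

Check each row:
  row 0: 0 empty cells -> FULL (clear)
  row 1: 1 empty cell -> not full
  row 2: 5 empty cells -> not full
  row 3: 1 empty cell -> not full
  row 4: 5 empty cells -> not full
  row 5: 3 empty cells -> not full
Total rows cleared: 1

Answer: 1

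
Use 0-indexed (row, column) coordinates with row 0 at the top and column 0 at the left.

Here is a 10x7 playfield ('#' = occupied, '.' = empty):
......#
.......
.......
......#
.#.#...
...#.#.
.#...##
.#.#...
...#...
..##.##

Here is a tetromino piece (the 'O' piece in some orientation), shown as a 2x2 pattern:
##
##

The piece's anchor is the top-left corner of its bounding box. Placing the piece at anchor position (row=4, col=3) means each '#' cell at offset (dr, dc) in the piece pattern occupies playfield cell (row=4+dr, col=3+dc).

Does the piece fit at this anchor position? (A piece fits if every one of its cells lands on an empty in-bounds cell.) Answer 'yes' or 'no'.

Answer: no

Derivation:
Check each piece cell at anchor (4, 3):
  offset (0,0) -> (4,3): occupied ('#') -> FAIL
  offset (0,1) -> (4,4): empty -> OK
  offset (1,0) -> (5,3): occupied ('#') -> FAIL
  offset (1,1) -> (5,4): empty -> OK
All cells valid: no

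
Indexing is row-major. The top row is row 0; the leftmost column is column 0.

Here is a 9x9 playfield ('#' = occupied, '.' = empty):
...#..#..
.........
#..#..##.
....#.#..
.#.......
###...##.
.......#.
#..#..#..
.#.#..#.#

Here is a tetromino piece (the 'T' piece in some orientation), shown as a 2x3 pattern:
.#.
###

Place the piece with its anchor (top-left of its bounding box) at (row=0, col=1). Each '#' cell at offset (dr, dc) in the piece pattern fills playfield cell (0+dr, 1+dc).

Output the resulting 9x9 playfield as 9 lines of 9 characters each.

Fill (0+0,1+1) = (0,2)
Fill (0+1,1+0) = (1,1)
Fill (0+1,1+1) = (1,2)
Fill (0+1,1+2) = (1,3)

Answer: ..##..#..
.###.....
#..#..##.
....#.#..
.#.......
###...##.
.......#.
#..#..#..
.#.#..#.#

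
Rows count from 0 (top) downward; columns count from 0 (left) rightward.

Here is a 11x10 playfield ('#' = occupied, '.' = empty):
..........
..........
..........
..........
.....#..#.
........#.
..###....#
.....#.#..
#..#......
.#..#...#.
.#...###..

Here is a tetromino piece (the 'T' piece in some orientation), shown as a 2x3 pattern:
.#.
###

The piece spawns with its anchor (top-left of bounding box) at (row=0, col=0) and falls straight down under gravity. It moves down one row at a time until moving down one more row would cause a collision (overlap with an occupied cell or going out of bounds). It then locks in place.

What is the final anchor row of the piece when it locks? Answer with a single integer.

Answer: 4

Derivation:
Spawn at (row=0, col=0). Try each row:
  row 0: fits
  row 1: fits
  row 2: fits
  row 3: fits
  row 4: fits
  row 5: blocked -> lock at row 4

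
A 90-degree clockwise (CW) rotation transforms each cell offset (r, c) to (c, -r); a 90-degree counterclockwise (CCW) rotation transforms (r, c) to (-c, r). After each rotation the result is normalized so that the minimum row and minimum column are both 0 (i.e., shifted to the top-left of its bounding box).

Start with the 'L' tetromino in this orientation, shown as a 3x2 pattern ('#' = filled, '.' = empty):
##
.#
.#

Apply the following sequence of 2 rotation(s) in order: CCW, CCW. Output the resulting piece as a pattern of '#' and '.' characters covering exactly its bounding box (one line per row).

Answer: #.
#.
##

Derivation:
Start:
##
.#
.#
After rotation 1 (CCW):
###
#..
After rotation 2 (CCW):
#.
#.
##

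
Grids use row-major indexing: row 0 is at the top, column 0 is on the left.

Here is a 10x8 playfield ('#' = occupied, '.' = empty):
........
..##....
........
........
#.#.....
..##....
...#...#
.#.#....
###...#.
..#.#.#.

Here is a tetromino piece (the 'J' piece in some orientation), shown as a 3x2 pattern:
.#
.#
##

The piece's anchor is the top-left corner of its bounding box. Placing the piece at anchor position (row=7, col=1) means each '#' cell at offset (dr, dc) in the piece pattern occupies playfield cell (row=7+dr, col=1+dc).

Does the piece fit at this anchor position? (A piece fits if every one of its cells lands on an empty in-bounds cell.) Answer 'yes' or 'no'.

Answer: no

Derivation:
Check each piece cell at anchor (7, 1):
  offset (0,1) -> (7,2): empty -> OK
  offset (1,1) -> (8,2): occupied ('#') -> FAIL
  offset (2,0) -> (9,1): empty -> OK
  offset (2,1) -> (9,2): occupied ('#') -> FAIL
All cells valid: no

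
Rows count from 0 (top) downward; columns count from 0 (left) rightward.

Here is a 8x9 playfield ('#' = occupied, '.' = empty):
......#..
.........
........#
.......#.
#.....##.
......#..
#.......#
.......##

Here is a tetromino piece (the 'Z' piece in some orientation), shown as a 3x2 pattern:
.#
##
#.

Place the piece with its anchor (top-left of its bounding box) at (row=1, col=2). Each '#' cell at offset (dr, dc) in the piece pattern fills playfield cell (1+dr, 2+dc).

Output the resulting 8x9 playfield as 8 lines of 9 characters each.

Answer: ......#..
...#.....
..##....#
..#....#.
#.....##.
......#..
#.......#
.......##

Derivation:
Fill (1+0,2+1) = (1,3)
Fill (1+1,2+0) = (2,2)
Fill (1+1,2+1) = (2,3)
Fill (1+2,2+0) = (3,2)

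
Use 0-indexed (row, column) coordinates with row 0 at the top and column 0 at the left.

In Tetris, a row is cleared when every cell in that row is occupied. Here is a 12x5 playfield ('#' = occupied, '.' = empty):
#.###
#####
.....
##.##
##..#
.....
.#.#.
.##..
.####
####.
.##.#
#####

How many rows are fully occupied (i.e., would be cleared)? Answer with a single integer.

Answer: 2

Derivation:
Check each row:
  row 0: 1 empty cell -> not full
  row 1: 0 empty cells -> FULL (clear)
  row 2: 5 empty cells -> not full
  row 3: 1 empty cell -> not full
  row 4: 2 empty cells -> not full
  row 5: 5 empty cells -> not full
  row 6: 3 empty cells -> not full
  row 7: 3 empty cells -> not full
  row 8: 1 empty cell -> not full
  row 9: 1 empty cell -> not full
  row 10: 2 empty cells -> not full
  row 11: 0 empty cells -> FULL (clear)
Total rows cleared: 2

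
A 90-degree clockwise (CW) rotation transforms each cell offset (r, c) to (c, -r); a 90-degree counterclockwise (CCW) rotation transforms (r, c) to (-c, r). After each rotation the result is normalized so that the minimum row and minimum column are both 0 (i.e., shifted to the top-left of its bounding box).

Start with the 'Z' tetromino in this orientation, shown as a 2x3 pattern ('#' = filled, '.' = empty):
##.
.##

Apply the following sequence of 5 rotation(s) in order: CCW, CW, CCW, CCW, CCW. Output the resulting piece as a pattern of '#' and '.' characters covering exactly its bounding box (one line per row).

Start:
##.
.##
After rotation 1 (CCW):
.#
##
#.
After rotation 2 (CW):
##.
.##
After rotation 3 (CCW):
.#
##
#.
After rotation 4 (CCW):
##.
.##
After rotation 5 (CCW):
.#
##
#.

Answer: .#
##
#.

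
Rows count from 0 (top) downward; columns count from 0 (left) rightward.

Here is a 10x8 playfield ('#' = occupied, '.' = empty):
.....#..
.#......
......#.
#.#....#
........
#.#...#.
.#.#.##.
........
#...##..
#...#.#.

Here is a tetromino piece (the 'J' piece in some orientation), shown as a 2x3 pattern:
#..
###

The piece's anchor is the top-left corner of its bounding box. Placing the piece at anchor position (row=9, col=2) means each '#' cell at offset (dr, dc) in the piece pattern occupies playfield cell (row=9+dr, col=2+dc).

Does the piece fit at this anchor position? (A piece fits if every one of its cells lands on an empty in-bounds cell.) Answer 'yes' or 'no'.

Check each piece cell at anchor (9, 2):
  offset (0,0) -> (9,2): empty -> OK
  offset (1,0) -> (10,2): out of bounds -> FAIL
  offset (1,1) -> (10,3): out of bounds -> FAIL
  offset (1,2) -> (10,4): out of bounds -> FAIL
All cells valid: no

Answer: no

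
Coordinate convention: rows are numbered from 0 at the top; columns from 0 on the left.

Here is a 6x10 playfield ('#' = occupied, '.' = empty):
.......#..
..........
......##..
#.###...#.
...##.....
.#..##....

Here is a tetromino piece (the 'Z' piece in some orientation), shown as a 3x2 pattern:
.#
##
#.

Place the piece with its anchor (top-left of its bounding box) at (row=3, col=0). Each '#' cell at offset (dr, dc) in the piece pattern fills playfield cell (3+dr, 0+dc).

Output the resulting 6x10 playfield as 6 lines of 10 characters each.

Answer: .......#..
..........
......##..
#####...#.
##.##.....
##..##....

Derivation:
Fill (3+0,0+1) = (3,1)
Fill (3+1,0+0) = (4,0)
Fill (3+1,0+1) = (4,1)
Fill (3+2,0+0) = (5,0)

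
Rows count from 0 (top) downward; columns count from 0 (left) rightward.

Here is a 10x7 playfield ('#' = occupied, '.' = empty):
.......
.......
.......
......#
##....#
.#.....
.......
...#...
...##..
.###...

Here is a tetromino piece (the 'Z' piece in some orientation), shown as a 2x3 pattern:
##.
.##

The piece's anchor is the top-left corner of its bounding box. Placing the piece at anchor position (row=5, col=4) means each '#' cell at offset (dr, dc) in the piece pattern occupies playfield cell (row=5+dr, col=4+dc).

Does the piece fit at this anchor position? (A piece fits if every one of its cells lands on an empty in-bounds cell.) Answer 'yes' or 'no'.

Answer: yes

Derivation:
Check each piece cell at anchor (5, 4):
  offset (0,0) -> (5,4): empty -> OK
  offset (0,1) -> (5,5): empty -> OK
  offset (1,1) -> (6,5): empty -> OK
  offset (1,2) -> (6,6): empty -> OK
All cells valid: yes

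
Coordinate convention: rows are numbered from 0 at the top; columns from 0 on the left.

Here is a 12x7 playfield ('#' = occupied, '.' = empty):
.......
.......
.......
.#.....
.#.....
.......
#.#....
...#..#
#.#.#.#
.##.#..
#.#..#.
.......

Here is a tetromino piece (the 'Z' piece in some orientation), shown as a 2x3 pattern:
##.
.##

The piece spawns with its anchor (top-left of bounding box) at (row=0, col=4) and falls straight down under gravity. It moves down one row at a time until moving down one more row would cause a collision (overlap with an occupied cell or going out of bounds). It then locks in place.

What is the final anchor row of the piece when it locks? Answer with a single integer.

Spawn at (row=0, col=4). Try each row:
  row 0: fits
  row 1: fits
  row 2: fits
  row 3: fits
  row 4: fits
  row 5: fits
  row 6: blocked -> lock at row 5

Answer: 5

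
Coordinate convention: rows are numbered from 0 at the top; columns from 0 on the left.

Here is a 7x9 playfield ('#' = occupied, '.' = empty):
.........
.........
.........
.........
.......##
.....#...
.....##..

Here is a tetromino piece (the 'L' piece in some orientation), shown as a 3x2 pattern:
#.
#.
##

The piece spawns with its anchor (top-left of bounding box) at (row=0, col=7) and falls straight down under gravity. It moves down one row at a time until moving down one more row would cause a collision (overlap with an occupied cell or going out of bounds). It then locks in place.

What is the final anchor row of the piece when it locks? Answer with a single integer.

Spawn at (row=0, col=7). Try each row:
  row 0: fits
  row 1: fits
  row 2: blocked -> lock at row 1

Answer: 1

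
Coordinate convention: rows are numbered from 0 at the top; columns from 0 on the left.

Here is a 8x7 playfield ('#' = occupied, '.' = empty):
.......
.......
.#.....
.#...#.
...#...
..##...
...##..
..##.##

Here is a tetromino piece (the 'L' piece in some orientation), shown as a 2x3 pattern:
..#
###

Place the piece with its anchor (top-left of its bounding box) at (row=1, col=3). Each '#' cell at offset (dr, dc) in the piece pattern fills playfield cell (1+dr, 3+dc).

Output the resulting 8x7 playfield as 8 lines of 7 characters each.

Fill (1+0,3+2) = (1,5)
Fill (1+1,3+0) = (2,3)
Fill (1+1,3+1) = (2,4)
Fill (1+1,3+2) = (2,5)

Answer: .......
.....#.
.#.###.
.#...#.
...#...
..##...
...##..
..##.##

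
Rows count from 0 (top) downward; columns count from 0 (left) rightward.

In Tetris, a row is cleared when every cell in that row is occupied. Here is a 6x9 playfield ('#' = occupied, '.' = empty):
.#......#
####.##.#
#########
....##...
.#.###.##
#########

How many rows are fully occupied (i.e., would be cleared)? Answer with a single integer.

Check each row:
  row 0: 7 empty cells -> not full
  row 1: 2 empty cells -> not full
  row 2: 0 empty cells -> FULL (clear)
  row 3: 7 empty cells -> not full
  row 4: 3 empty cells -> not full
  row 5: 0 empty cells -> FULL (clear)
Total rows cleared: 2

Answer: 2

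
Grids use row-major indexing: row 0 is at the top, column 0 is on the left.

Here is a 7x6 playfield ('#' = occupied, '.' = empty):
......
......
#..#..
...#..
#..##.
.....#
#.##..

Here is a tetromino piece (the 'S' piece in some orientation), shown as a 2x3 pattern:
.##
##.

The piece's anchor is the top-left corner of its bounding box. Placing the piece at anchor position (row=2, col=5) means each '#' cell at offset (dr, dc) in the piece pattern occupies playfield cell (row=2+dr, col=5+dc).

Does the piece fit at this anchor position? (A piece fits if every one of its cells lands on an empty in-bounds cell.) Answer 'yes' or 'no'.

Answer: no

Derivation:
Check each piece cell at anchor (2, 5):
  offset (0,1) -> (2,6): out of bounds -> FAIL
  offset (0,2) -> (2,7): out of bounds -> FAIL
  offset (1,0) -> (3,5): empty -> OK
  offset (1,1) -> (3,6): out of bounds -> FAIL
All cells valid: no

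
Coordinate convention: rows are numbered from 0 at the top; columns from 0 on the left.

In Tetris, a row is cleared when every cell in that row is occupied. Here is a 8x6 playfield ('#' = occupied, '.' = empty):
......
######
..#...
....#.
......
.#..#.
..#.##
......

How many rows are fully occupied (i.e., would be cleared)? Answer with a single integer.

Check each row:
  row 0: 6 empty cells -> not full
  row 1: 0 empty cells -> FULL (clear)
  row 2: 5 empty cells -> not full
  row 3: 5 empty cells -> not full
  row 4: 6 empty cells -> not full
  row 5: 4 empty cells -> not full
  row 6: 3 empty cells -> not full
  row 7: 6 empty cells -> not full
Total rows cleared: 1

Answer: 1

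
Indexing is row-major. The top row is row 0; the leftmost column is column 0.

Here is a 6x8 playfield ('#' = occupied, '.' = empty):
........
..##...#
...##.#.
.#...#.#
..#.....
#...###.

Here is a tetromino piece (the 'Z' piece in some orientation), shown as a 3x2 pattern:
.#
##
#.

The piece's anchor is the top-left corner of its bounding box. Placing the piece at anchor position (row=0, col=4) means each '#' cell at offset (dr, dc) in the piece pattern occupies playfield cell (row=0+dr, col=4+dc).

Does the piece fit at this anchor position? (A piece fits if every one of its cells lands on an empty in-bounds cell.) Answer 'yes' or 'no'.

Check each piece cell at anchor (0, 4):
  offset (0,1) -> (0,5): empty -> OK
  offset (1,0) -> (1,4): empty -> OK
  offset (1,1) -> (1,5): empty -> OK
  offset (2,0) -> (2,4): occupied ('#') -> FAIL
All cells valid: no

Answer: no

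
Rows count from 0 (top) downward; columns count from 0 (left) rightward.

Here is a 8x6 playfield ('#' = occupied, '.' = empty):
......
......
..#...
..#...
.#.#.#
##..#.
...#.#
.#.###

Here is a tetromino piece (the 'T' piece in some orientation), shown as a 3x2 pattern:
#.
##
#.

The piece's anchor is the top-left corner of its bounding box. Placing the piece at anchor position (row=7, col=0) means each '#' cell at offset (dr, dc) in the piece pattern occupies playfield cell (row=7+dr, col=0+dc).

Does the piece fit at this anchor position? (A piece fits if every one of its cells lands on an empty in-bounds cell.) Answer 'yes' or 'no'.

Check each piece cell at anchor (7, 0):
  offset (0,0) -> (7,0): empty -> OK
  offset (1,0) -> (8,0): out of bounds -> FAIL
  offset (1,1) -> (8,1): out of bounds -> FAIL
  offset (2,0) -> (9,0): out of bounds -> FAIL
All cells valid: no

Answer: no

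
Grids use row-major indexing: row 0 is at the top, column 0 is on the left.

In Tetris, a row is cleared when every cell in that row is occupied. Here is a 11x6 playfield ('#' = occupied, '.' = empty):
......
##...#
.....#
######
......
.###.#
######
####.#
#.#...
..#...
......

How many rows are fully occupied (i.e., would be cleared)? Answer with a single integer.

Check each row:
  row 0: 6 empty cells -> not full
  row 1: 3 empty cells -> not full
  row 2: 5 empty cells -> not full
  row 3: 0 empty cells -> FULL (clear)
  row 4: 6 empty cells -> not full
  row 5: 2 empty cells -> not full
  row 6: 0 empty cells -> FULL (clear)
  row 7: 1 empty cell -> not full
  row 8: 4 empty cells -> not full
  row 9: 5 empty cells -> not full
  row 10: 6 empty cells -> not full
Total rows cleared: 2

Answer: 2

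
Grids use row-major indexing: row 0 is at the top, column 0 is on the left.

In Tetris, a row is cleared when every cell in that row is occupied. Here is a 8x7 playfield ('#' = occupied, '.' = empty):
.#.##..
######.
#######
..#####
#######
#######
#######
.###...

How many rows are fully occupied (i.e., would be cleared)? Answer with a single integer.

Check each row:
  row 0: 4 empty cells -> not full
  row 1: 1 empty cell -> not full
  row 2: 0 empty cells -> FULL (clear)
  row 3: 2 empty cells -> not full
  row 4: 0 empty cells -> FULL (clear)
  row 5: 0 empty cells -> FULL (clear)
  row 6: 0 empty cells -> FULL (clear)
  row 7: 4 empty cells -> not full
Total rows cleared: 4

Answer: 4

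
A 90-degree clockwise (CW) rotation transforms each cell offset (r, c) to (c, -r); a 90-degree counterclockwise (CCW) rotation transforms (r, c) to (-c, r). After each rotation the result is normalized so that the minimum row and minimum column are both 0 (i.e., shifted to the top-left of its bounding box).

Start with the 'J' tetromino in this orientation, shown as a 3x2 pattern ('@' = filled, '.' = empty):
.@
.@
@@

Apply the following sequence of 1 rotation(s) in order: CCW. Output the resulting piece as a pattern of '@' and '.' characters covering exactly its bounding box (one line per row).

Answer: @@@
..@

Derivation:
Start:
.@
.@
@@
After rotation 1 (CCW):
@@@
..@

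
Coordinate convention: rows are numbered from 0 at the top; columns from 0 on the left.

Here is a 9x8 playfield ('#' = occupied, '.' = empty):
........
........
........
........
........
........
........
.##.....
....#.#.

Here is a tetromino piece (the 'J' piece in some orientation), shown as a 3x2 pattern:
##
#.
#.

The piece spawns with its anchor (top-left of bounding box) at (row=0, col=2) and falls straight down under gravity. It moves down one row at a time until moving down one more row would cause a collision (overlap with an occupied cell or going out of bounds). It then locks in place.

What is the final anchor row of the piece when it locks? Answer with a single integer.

Answer: 4

Derivation:
Spawn at (row=0, col=2). Try each row:
  row 0: fits
  row 1: fits
  row 2: fits
  row 3: fits
  row 4: fits
  row 5: blocked -> lock at row 4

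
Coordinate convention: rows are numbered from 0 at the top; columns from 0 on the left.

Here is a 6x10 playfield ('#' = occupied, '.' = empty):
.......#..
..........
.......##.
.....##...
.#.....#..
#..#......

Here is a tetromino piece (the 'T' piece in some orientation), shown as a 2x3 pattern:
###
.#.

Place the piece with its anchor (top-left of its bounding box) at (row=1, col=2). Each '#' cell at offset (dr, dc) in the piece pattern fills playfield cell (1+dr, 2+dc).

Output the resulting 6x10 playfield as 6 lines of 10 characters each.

Fill (1+0,2+0) = (1,2)
Fill (1+0,2+1) = (1,3)
Fill (1+0,2+2) = (1,4)
Fill (1+1,2+1) = (2,3)

Answer: .......#..
..###.....
...#...##.
.....##...
.#.....#..
#..#......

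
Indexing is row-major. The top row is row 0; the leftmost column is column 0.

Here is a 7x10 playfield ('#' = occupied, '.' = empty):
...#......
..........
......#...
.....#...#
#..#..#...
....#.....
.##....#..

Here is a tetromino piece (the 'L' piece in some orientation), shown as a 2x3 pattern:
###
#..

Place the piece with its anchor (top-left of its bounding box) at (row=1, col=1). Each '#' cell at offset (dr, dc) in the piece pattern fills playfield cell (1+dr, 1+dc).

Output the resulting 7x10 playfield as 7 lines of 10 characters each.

Answer: ...#......
.###......
.#....#...
.....#...#
#..#..#...
....#.....
.##....#..

Derivation:
Fill (1+0,1+0) = (1,1)
Fill (1+0,1+1) = (1,2)
Fill (1+0,1+2) = (1,3)
Fill (1+1,1+0) = (2,1)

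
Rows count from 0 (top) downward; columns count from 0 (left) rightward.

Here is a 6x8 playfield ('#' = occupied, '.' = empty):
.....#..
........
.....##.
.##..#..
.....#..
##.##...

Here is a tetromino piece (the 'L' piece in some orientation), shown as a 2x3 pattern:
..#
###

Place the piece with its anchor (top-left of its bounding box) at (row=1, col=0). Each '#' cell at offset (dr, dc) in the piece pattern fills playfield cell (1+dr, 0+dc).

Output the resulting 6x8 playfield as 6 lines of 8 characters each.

Fill (1+0,0+2) = (1,2)
Fill (1+1,0+0) = (2,0)
Fill (1+1,0+1) = (2,1)
Fill (1+1,0+2) = (2,2)

Answer: .....#..
..#.....
###..##.
.##..#..
.....#..
##.##...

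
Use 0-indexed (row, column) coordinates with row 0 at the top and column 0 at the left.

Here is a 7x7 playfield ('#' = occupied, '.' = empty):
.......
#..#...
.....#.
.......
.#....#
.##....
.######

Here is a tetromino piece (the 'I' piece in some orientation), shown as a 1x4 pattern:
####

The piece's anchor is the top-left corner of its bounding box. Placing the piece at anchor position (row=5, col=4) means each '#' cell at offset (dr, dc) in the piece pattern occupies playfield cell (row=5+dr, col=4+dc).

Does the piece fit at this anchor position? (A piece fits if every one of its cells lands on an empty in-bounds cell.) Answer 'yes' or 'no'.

Check each piece cell at anchor (5, 4):
  offset (0,0) -> (5,4): empty -> OK
  offset (0,1) -> (5,5): empty -> OK
  offset (0,2) -> (5,6): empty -> OK
  offset (0,3) -> (5,7): out of bounds -> FAIL
All cells valid: no

Answer: no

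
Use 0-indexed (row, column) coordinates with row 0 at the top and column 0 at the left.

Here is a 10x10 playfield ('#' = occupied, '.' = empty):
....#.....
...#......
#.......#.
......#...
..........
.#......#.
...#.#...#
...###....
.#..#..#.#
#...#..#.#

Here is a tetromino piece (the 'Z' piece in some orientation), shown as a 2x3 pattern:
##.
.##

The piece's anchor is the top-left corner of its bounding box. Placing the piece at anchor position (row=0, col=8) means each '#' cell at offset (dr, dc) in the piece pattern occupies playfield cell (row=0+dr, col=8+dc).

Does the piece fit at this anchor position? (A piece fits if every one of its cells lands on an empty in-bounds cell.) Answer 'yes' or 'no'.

Check each piece cell at anchor (0, 8):
  offset (0,0) -> (0,8): empty -> OK
  offset (0,1) -> (0,9): empty -> OK
  offset (1,1) -> (1,9): empty -> OK
  offset (1,2) -> (1,10): out of bounds -> FAIL
All cells valid: no

Answer: no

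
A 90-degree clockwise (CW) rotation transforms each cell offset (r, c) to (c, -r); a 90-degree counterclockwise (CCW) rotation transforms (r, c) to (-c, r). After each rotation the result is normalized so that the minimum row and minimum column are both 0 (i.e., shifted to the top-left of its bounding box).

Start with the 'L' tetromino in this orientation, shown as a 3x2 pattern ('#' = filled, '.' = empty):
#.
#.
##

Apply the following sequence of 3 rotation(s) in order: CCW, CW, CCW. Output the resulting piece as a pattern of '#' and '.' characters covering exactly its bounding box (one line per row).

Start:
#.
#.
##
After rotation 1 (CCW):
..#
###
After rotation 2 (CW):
#.
#.
##
After rotation 3 (CCW):
..#
###

Answer: ..#
###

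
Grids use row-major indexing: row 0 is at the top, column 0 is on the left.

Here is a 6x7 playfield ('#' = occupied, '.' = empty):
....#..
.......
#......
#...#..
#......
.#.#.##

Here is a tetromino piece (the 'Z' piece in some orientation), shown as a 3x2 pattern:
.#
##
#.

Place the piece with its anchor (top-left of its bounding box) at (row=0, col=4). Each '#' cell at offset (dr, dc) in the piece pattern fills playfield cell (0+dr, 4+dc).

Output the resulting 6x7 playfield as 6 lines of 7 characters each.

Answer: ....##.
....##.
#...#..
#...#..
#......
.#.#.##

Derivation:
Fill (0+0,4+1) = (0,5)
Fill (0+1,4+0) = (1,4)
Fill (0+1,4+1) = (1,5)
Fill (0+2,4+0) = (2,4)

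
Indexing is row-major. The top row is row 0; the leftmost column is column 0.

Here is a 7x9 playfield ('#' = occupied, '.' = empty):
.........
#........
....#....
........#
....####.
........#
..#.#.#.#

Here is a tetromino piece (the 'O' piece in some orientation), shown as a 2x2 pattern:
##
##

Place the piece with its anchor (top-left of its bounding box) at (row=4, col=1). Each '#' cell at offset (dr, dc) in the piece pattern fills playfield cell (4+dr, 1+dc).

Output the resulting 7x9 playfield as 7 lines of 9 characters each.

Answer: .........
#........
....#....
........#
.##.####.
.##.....#
..#.#.#.#

Derivation:
Fill (4+0,1+0) = (4,1)
Fill (4+0,1+1) = (4,2)
Fill (4+1,1+0) = (5,1)
Fill (4+1,1+1) = (5,2)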